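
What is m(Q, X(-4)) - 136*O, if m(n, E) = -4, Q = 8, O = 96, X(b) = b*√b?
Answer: -13060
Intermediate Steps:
X(b) = b^(3/2)
m(Q, X(-4)) - 136*O = -4 - 136*96 = -4 - 13056 = -13060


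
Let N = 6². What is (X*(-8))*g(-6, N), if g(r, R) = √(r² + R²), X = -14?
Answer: 672*√37 ≈ 4087.6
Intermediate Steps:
N = 36
g(r, R) = √(R² + r²)
(X*(-8))*g(-6, N) = (-14*(-8))*√(36² + (-6)²) = 112*√(1296 + 36) = 112*√1332 = 112*(6*√37) = 672*√37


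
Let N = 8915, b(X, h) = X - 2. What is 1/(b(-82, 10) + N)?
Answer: 1/8831 ≈ 0.00011324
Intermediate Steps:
b(X, h) = -2 + X
1/(b(-82, 10) + N) = 1/((-2 - 82) + 8915) = 1/(-84 + 8915) = 1/8831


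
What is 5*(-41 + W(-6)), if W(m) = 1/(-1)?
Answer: -210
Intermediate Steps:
W(m) = -1
5*(-41 + W(-6)) = 5*(-41 - 1) = 5*(-42) = -210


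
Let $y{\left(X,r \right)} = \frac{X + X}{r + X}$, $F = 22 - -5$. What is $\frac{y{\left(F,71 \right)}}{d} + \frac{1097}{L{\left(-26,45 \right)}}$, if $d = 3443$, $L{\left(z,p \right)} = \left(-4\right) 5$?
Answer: $- \frac{185071039}{3374140} \approx -54.85$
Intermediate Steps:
$L{\left(z,p \right)} = -20$
$F = 27$ ($F = 22 + 5 = 27$)
$y{\left(X,r \right)} = \frac{2 X}{X + r}$
$\frac{y{\left(F,71 \right)}}{d} + \frac{1097}{L{\left(-26,45 \right)}} = \frac{2 \cdot 27 \frac{1}{27 + 71}}{3443} + \frac{1097}{-20} = 2 \cdot 27 \cdot \frac{1}{98} \cdot \frac{1}{3443} + 1097 \left(- \frac{1}{20}\right) = 2 \cdot 27 \cdot \frac{1}{98} \cdot \frac{1}{3443} - \frac{1097}{20} = \frac{27}{49} \cdot \frac{1}{3443} - \frac{1097}{20} = \frac{27}{168707} - \frac{1097}{20} = - \frac{185071039}{3374140}$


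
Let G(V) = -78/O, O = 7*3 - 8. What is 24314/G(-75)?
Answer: -12157/3 ≈ -4052.3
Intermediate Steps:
O = 13 (O = 21 - 8 = 13)
G(V) = -6 (G(V) = -78/13 = -78*1/13 = -6)
24314/G(-75) = 24314/(-6) = 24314*(-⅙) = -12157/3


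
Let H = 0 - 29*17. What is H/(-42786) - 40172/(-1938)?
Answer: 286625771/13819878 ≈ 20.740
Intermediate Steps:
H = -493 (H = 0 - 493 = -493)
H/(-42786) - 40172/(-1938) = -493/(-42786) - 40172/(-1938) = -493*(-1/42786) - 40172*(-1/1938) = 493/42786 + 20086/969 = 286625771/13819878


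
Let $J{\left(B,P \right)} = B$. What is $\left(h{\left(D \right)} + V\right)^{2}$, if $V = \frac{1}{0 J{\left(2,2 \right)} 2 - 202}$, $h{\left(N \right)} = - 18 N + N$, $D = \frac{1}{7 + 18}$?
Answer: $\frac{11964681}{25502500} \approx 0.46916$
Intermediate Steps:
$D = \frac{1}{25} \approx 0.04$
$h{\left(N \right)} = - 17 N$
$V = - \frac{1}{202}$ ($V = \frac{1}{0 \cdot 2 \cdot 2 - 202} = \frac{1}{0 \cdot 2 - 202} = \frac{1}{0 - 202} = \frac{1}{-202} = - \frac{1}{202} \approx -0.0049505$)
$\left(h{\left(D \right)} + V\right)^{2} = \left(\left(-17\right) \frac{1}{25} - \frac{1}{202}\right)^{2} = \left(- \frac{17}{25} - \frac{1}{202}\right)^{2} = \left(- \frac{3459}{5050}\right)^{2} = \frac{11964681}{25502500}$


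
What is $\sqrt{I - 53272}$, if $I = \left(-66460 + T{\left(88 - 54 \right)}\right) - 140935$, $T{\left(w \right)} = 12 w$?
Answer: $i \sqrt{260259} \approx 510.16 i$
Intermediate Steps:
$I = -206987$ ($I = \left(-66460 + 12 \left(88 - 54\right)\right) - 140935 = \left(-66460 + 12 \cdot 34\right) - 140935 = \left(-66460 + 408\right) - 140935 = -66052 - 140935 = -206987$)
$\sqrt{I - 53272} = \sqrt{-206987 - 53272} = \sqrt{-260259} = i \sqrt{260259}$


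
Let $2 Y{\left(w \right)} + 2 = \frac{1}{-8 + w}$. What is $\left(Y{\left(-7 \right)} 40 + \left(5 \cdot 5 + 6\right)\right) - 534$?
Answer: $- \frac{1633}{3} \approx -544.33$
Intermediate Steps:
$Y{\left(w \right)} = -1 + \frac{1}{2 \left(-8 + w\right)}$
$\left(Y{\left(-7 \right)} 40 + \left(5 \cdot 5 + 6\right)\right) - 534 = \left(\frac{\frac{17}{2} - -7}{-8 - 7} \cdot 40 + \left(5 \cdot 5 + 6\right)\right) - 534 = \left(\frac{\frac{17}{2} + 7}{-15} \cdot 40 + \left(25 + 6\right)\right) - 534 = \left(\left(- \frac{1}{15}\right) \frac{31}{2} \cdot 40 + 31\right) - 534 = \left(\left(- \frac{31}{30}\right) 40 + 31\right) - 534 = \left(- \frac{124}{3} + 31\right) - 534 = - \frac{31}{3} - 534 = - \frac{1633}{3}$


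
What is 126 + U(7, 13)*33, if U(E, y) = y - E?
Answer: 324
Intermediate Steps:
126 + U(7, 13)*33 = 126 + (13 - 1*7)*33 = 126 + (13 - 7)*33 = 126 + 6*33 = 126 + 198 = 324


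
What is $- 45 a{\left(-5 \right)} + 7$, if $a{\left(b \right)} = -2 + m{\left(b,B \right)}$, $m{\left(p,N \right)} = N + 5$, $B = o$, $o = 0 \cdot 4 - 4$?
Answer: $52$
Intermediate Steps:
$o = -4$ ($o = 0 - 4 = -4$)
$B = -4$
$m{\left(p,N \right)} = 5 + N$
$a{\left(b \right)} = -1$ ($a{\left(b \right)} = -2 + \left(5 - 4\right) = -2 + 1 = -1$)
$- 45 a{\left(-5 \right)} + 7 = \left(-45\right) \left(-1\right) + 7 = 45 + 7 = 52$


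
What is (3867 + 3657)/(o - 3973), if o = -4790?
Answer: -2508/2921 ≈ -0.85861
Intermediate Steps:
(3867 + 3657)/(o - 3973) = (3867 + 3657)/(-4790 - 3973) = 7524/(-8763) = 7524*(-1/8763) = -2508/2921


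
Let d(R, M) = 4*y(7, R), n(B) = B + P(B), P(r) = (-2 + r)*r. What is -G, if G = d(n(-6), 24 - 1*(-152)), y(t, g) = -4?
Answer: 16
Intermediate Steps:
P(r) = r*(-2 + r)
n(B) = B + B*(-2 + B)
d(R, M) = -16 (d(R, M) = 4*(-4) = -16)
G = -16
-G = -1*(-16) = 16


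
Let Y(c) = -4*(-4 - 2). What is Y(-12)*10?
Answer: 240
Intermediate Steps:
Y(c) = 24 (Y(c) = -4*(-6) = 24)
Y(-12)*10 = 24*10 = 240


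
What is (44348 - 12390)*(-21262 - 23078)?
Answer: -1417017720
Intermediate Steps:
(44348 - 12390)*(-21262 - 23078) = 31958*(-44340) = -1417017720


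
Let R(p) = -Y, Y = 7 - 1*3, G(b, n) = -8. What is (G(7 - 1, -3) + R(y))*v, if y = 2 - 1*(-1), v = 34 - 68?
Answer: 408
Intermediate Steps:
Y = 4 (Y = 7 - 3 = 4)
v = -34
y = 3 (y = 2 + 1 = 3)
R(p) = -4 (R(p) = -1*4 = -4)
(G(7 - 1, -3) + R(y))*v = (-8 - 4)*(-34) = -12*(-34) = 408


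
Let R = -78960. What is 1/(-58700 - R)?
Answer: 1/20260 ≈ 4.9358e-5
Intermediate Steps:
1/(-58700 - R) = 1/(-58700 - 1*(-78960)) = 1/(-58700 + 78960) = 1/20260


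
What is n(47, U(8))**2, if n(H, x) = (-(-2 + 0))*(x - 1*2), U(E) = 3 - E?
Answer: 196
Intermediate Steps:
n(H, x) = -4 + 2*x (n(H, x) = (-1*(-2))*(x - 2) = 2*(-2 + x) = -4 + 2*x)
n(47, U(8))**2 = (-4 + 2*(3 - 1*8))**2 = (-4 + 2*(3 - 8))**2 = (-4 + 2*(-5))**2 = (-4 - 10)**2 = (-14)**2 = 196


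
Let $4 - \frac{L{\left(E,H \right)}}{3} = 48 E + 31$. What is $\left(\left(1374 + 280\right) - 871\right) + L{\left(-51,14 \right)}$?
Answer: $8046$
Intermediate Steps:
$L{\left(E,H \right)} = -81 - 144 E$ ($L{\left(E,H \right)} = 12 - 3 \left(48 E + 31\right) = 12 - 3 \left(31 + 48 E\right) = 12 - \left(93 + 144 E\right) = -81 - 144 E$)
$\left(\left(1374 + 280\right) - 871\right) + L{\left(-51,14 \right)} = \left(\left(1374 + 280\right) - 871\right) - -7263 = \left(1654 - 871\right) + \left(-81 + 7344\right) = 783 + 7263 = 8046$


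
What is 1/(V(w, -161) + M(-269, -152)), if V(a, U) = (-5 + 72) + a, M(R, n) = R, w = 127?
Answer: -1/75 ≈ -0.013333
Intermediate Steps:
V(a, U) = 67 + a
1/(V(w, -161) + M(-269, -152)) = 1/((67 + 127) - 269) = 1/(194 - 269) = 1/(-75) = -1/75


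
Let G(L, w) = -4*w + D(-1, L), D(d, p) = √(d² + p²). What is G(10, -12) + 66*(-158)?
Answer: -10380 + √101 ≈ -10370.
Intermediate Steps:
G(L, w) = √(1 + L²) - 4*w (G(L, w) = -4*w + √((-1)² + L²) = -4*w + √(1 + L²) = √(1 + L²) - 4*w)
G(10, -12) + 66*(-158) = (√(1 + 10²) - 4*(-12)) + 66*(-158) = (√(1 + 100) + 48) - 10428 = (√101 + 48) - 10428 = (48 + √101) - 10428 = -10380 + √101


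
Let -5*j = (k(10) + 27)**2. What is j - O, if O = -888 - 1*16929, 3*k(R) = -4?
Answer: 795836/45 ≈ 17685.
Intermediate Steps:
k(R) = -4/3 (k(R) = (1/3)*(-4) = -4/3)
O = -17817 (O = -888 - 16929 = -17817)
j = -5929/45 (j = -(-4/3 + 27)**2/5 = -(77/3)**2/5 = -1/5*5929/9 = -5929/45 ≈ -131.76)
j - O = -5929/45 - 1*(-17817) = -5929/45 + 17817 = 795836/45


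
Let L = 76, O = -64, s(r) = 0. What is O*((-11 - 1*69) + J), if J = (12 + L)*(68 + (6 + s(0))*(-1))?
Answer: -344064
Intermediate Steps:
J = 5456 (J = (12 + 76)*(68 + (6 + 0)*(-1)) = 88*(68 + 6*(-1)) = 88*(68 - 6) = 88*62 = 5456)
O*((-11 - 1*69) + J) = -64*((-11 - 1*69) + 5456) = -64*((-11 - 69) + 5456) = -64*(-80 + 5456) = -64*5376 = -344064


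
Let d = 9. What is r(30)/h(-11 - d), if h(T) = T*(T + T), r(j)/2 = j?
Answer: 3/40 ≈ 0.075000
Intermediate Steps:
r(j) = 2*j
h(T) = 2*T² (h(T) = T*(2*T) = 2*T²)
r(30)/h(-11 - d) = (2*30)/((2*(-11 - 1*9)²)) = 60/((2*(-11 - 9)²)) = 60/((2*(-20)²)) = 60/((2*400)) = 60/800 = 60*(1/800) = 3/40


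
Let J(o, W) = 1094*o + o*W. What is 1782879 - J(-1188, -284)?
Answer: 2745159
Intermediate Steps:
J(o, W) = 1094*o + W*o
1782879 - J(-1188, -284) = 1782879 - (-1188)*(1094 - 284) = 1782879 - (-1188)*810 = 1782879 - 1*(-962280) = 1782879 + 962280 = 2745159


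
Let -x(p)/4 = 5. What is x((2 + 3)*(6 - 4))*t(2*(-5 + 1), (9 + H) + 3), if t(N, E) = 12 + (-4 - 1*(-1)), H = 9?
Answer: -180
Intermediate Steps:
x(p) = -20 (x(p) = -4*5 = -20)
t(N, E) = 9 (t(N, E) = 12 + (-4 + 1) = 12 - 3 = 9)
x((2 + 3)*(6 - 4))*t(2*(-5 + 1), (9 + H) + 3) = -20*9 = -180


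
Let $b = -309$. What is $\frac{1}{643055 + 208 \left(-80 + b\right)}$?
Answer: $\frac{1}{562143} \approx 1.7789 \cdot 10^{-6}$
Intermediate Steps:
$\frac{1}{643055 + 208 \left(-80 + b\right)} = \frac{1}{643055 + 208 \left(-80 - 309\right)} = \frac{1}{643055 + 208 \left(-389\right)} = \frac{1}{643055 - 80912} = \frac{1}{562143}$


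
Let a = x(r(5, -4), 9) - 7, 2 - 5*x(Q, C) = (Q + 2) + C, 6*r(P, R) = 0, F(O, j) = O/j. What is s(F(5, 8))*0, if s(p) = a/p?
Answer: 0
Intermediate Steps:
r(P, R) = 0 (r(P, R) = (1/6)*0 = 0)
x(Q, C) = -C/5 - Q/5 (x(Q, C) = 2/5 - ((Q + 2) + C)/5 = 2/5 - ((2 + Q) + C)/5 = 2/5 - (2 + C + Q)/5 = 2/5 + (-2/5 - C/5 - Q/5) = -C/5 - Q/5)
a = -44/5 (a = (-1/5*9 - 1/5*0) - 7 = (-9/5 + 0) - 7 = -9/5 - 7 = -44/5 ≈ -8.8000)
s(p) = -44/(5*p)
s(F(5, 8))*0 = -44/(5*(5/8))*0 = -44/(5*(5*(1/8)))*0 = -44/(5*5/8)*0 = -44/5*8/5*0 = -352/25*0 = 0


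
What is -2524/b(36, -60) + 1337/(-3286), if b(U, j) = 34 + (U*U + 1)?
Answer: -10073411/4373666 ≈ -2.3032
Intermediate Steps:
b(U, j) = 35 + U² (b(U, j) = 34 + (U² + 1) = 34 + (1 + U²) = 35 + U²)
-2524/b(36, -60) + 1337/(-3286) = -2524/(35 + 36²) + 1337/(-3286) = -2524/(35 + 1296) + 1337*(-1/3286) = -2524/1331 - 1337/3286 = -10073411/4373666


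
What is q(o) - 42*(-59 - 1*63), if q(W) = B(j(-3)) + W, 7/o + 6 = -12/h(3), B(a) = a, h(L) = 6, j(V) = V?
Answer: 40961/8 ≈ 5120.1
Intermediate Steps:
o = -7/8 (o = 7/(-6 - 12/6) = 7/(-6 - 12*⅙) = 7/(-6 - 2) = 7/(-8) = 7*(-⅛) = -7/8 ≈ -0.87500)
q(W) = -3 + W
q(o) - 42*(-59 - 1*63) = (-3 - 7/8) - 42*(-59 - 1*63) = -31/8 - 42*(-59 - 63) = -31/8 - 42*(-122) = -31/8 + 5124 = 40961/8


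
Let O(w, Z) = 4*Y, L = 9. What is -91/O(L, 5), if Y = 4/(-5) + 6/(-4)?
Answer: 455/46 ≈ 9.8913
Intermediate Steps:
Y = -23/10 (Y = 4*(-⅕) + 6*(-¼) = -⅘ - 3/2 = -23/10 ≈ -2.3000)
O(w, Z) = -46/5 (O(w, Z) = 4*(-23/10) = -46/5)
-91/O(L, 5) = -91/(-46/5) = -91*(-5/46) = 455/46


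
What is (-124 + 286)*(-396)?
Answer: -64152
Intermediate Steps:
(-124 + 286)*(-396) = 162*(-396) = -64152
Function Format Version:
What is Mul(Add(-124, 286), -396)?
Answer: -64152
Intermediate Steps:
Mul(Add(-124, 286), -396) = Mul(162, -396) = -64152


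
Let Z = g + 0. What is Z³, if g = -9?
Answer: -729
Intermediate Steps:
Z = -9 (Z = -9 + 0 = -9)
Z³ = (-9)³ = -729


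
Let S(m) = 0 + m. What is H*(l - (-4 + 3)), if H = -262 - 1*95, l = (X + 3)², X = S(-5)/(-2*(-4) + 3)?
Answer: -323085/121 ≈ -2670.1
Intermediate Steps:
S(m) = m
X = -5/11 (X = -5/(-2*(-4) + 3) = -5/(8 + 3) = -5/11 ≈ -0.45455)
l = 784/121 (l = (-5/11 + 3)² = (28/11)² = 784/121 ≈ 6.4793)
H = -357 (H = -262 - 95 = -357)
H*(l - (-4 + 3)) = -357*(784/121 - (-4 + 3)) = -357*(784/121 - 1*(-1)) = -357*(784/121 + 1) = -357*905/121 = -323085/121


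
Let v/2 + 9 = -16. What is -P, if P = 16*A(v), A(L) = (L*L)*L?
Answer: 2000000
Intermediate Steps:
v = -50 (v = -18 + 2*(-16) = -18 - 32 = -50)
A(L) = L³ (A(L) = L²*L = L³)
P = -2000000 (P = 16*(-50)³ = 16*(-125000) = -2000000)
-P = -1*(-2000000) = 2000000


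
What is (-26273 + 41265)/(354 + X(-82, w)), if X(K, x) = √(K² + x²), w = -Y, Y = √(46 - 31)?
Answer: 5307168/118577 - 14992*√6739/118577 ≈ 34.378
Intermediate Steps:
Y = √15 ≈ 3.8730
w = -√15 ≈ -3.8730
(-26273 + 41265)/(354 + X(-82, w)) = (-26273 + 41265)/(354 + √((-82)² + (-√15)²)) = 14992/(354 + √(6724 + 15)) = 14992/(354 + √6739)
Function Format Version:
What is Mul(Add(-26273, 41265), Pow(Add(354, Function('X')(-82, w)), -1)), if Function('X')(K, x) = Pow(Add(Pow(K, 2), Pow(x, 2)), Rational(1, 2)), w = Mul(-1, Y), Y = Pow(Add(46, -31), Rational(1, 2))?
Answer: Add(Rational(5307168, 118577), Mul(Rational(-14992, 118577), Pow(6739, Rational(1, 2)))) ≈ 34.378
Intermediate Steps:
Y = Pow(15, Rational(1, 2)) ≈ 3.8730
w = Mul(-1, Pow(15, Rational(1, 2))) ≈ -3.8730
Mul(Add(-26273, 41265), Pow(Add(354, Function('X')(-82, w)), -1)) = Mul(Add(-26273, 41265), Pow(Add(354, Pow(Add(Pow(-82, 2), Pow(Mul(-1, Pow(15, Rational(1, 2))), 2)), Rational(1, 2))), -1)) = Mul(14992, Pow(Add(354, Pow(Add(6724, 15), Rational(1, 2))), -1)) = Mul(14992, Pow(Add(354, Pow(6739, Rational(1, 2))), -1))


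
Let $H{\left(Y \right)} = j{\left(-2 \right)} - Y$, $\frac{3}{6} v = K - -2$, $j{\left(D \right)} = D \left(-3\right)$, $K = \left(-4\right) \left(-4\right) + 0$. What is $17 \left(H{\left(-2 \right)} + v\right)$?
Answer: $748$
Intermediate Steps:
$K = 16$ ($K = 16 + 0 = 16$)
$j{\left(D \right)} = - 3 D$
$v = 36$ ($v = 2 \left(16 - -2\right) = 2 \left(16 + 2\right) = 2 \cdot 18 = 36$)
$H{\left(Y \right)} = 6 - Y$ ($H{\left(Y \right)} = \left(-3\right) \left(-2\right) - Y = 6 - Y$)
$17 \left(H{\left(-2 \right)} + v\right) = 17 \left(\left(6 - -2\right) + 36\right) = 17 \left(\left(6 + 2\right) + 36\right) = 17 \left(8 + 36\right) = 17 \cdot 44 = 748$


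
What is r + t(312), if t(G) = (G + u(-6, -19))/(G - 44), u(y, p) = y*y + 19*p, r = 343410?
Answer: 92033867/268 ≈ 3.4341e+5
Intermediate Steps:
u(y, p) = y² + 19*p
t(G) = (-325 + G)/(-44 + G) (t(G) = (G + ((-6)² + 19*(-19)))/(G - 44) = (G + (36 - 361))/(-44 + G) = (G - 325)/(-44 + G) = (-325 + G)/(-44 + G))
r + t(312) = 343410 + (-325 + 312)/(-44 + 312) = 343410 - 13/268 = 92033867/268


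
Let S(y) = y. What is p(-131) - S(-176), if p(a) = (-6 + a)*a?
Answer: 18123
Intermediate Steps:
p(a) = a*(-6 + a)
p(-131) - S(-176) = -131*(-6 - 131) - 1*(-176) = -131*(-137) + 176 = 17947 + 176 = 18123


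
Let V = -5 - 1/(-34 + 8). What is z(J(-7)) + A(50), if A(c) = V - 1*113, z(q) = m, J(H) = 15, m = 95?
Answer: -597/26 ≈ -22.962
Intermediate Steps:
V = -129/26 (V = -5 - 1/(-26) = -5 - 1*(-1/26) = -5 + 1/26 = -129/26 ≈ -4.9615)
z(q) = 95
A(c) = -3067/26 (A(c) = -129/26 - 1*113 = -129/26 - 113 = -3067/26)
z(J(-7)) + A(50) = 95 - 3067/26 = -597/26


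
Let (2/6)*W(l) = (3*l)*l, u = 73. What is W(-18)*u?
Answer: 212868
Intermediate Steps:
W(l) = 9*l² (W(l) = 3*((3*l)*l) = 3*(3*l²) = 9*l²)
W(-18)*u = (9*(-18)²)*73 = (9*324)*73 = 2916*73 = 212868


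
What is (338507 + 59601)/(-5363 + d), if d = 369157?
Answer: 199054/181897 ≈ 1.0943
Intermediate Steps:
(338507 + 59601)/(-5363 + d) = (338507 + 59601)/(-5363 + 369157) = 398108/363794 = 398108*(1/363794) = 199054/181897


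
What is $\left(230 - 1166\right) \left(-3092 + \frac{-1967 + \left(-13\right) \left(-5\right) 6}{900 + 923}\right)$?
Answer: $\frac{5277442248}{1823} \approx 2.8949 \cdot 10^{6}$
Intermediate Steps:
$\left(230 - 1166\right) \left(-3092 + \frac{-1967 + \left(-13\right) \left(-5\right) 6}{900 + 923}\right) = - 936 \left(-3092 + \frac{-1967 + 65 \cdot 6}{1823}\right) = - 936 \left(-3092 + \left(-1967 + 390\right) \frac{1}{1823}\right) = - 936 \left(-3092 - \frac{1577}{1823}\right) = \left(-936\right) \left(- \frac{5638293}{1823}\right) = \frac{5277442248}{1823}$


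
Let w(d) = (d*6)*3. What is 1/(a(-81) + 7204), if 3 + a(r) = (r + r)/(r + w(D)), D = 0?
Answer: 1/7203 ≈ 0.00013883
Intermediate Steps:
w(d) = 18*d (w(d) = (6*d)*3 = 18*d)
a(r) = -1 (a(r) = -3 + (r + r)/(r + 18*0) = -3 + (2*r)/(r + 0) = -3 + (2*r)/r = -3 + 2 = -1)
1/(a(-81) + 7204) = 1/(-1 + 7204) = 1/7203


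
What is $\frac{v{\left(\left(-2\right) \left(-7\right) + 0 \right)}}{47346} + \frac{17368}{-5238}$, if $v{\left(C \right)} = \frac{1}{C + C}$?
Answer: $- \frac{3837423991}{1157325624} \approx -3.3158$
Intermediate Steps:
$v{\left(C \right)} = \frac{1}{2 C}$
$\frac{v{\left(\left(-2\right) \left(-7\right) + 0 \right)}}{47346} + \frac{17368}{-5238} = \frac{\frac{1}{2} \frac{1}{\left(-2\right) \left(-7\right) + 0}}{47346} + \frac{17368}{-5238} = \frac{1}{2 \left(14 + 0\right)} \frac{1}{47346} + 17368 \left(- \frac{1}{5238}\right) = \frac{1}{2 \cdot 14} \cdot \frac{1}{47346} - \frac{8684}{2619} = \frac{1}{2} \cdot \frac{1}{14} \cdot \frac{1}{47346} - \frac{8684}{2619} = \frac{1}{28} \cdot \frac{1}{47346} - \frac{8684}{2619} = \frac{1}{1325688} - \frac{8684}{2619} = - \frac{3837423991}{1157325624}$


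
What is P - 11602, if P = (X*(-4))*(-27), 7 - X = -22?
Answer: -8470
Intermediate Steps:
X = 29 (X = 7 - 1*(-22) = 7 + 22 = 29)
P = 3132 (P = (29*(-4))*(-27) = -116*(-27) = 3132)
P - 11602 = 3132 - 11602 = -8470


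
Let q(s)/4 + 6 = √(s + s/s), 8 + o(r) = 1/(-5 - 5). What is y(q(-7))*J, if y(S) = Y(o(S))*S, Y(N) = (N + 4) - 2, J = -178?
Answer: -130296/5 + 21716*I*√6/5 ≈ -26059.0 + 10639.0*I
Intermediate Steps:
o(r) = -81/10 (o(r) = -8 + 1/(-5 - 5) = -8 + 1/(-10) = -8 - ⅒ = -81/10)
Y(N) = 2 + N (Y(N) = (4 + N) - 2 = 2 + N)
q(s) = -24 + 4*√(1 + s) (q(s) = -24 + 4*√(s + s/s) = -24 + 4*√(s + 1) = -24 + 4*√(1 + s))
y(S) = -61*S/10 (y(S) = (2 - 81/10)*S = -61*S/10)
y(q(-7))*J = -61*(-24 + 4*√(1 - 7))/10*(-178) = -61*(-24 + 4*√(-6))/10*(-178) = -61*(-24 + 4*(I*√6))/10*(-178) = -61*(-24 + 4*I*√6)/10*(-178) = (732/5 - 122*I*√6/5)*(-178) = -130296/5 + 21716*I*√6/5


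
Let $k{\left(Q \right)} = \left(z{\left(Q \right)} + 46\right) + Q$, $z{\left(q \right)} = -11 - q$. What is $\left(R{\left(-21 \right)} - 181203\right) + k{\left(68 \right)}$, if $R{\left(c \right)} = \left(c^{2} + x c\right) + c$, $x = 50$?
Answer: $-181798$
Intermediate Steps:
$R{\left(c \right)} = c^{2} + 51 c$ ($R{\left(c \right)} = \left(c^{2} + 50 c\right) + c = c^{2} + 51 c$)
$k{\left(Q \right)} = 35$ ($k{\left(Q \right)} = \left(\left(-11 - Q\right) + 46\right) + Q = \left(35 - Q\right) + Q = 35$)
$\left(R{\left(-21 \right)} - 181203\right) + k{\left(68 \right)} = \left(- 21 \left(51 - 21\right) - 181203\right) + 35 = \left(\left(-21\right) 30 - 181203\right) + 35 = \left(-630 - 181203\right) + 35 = -181833 + 35 = -181798$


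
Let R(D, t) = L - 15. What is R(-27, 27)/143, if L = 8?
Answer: -7/143 ≈ -0.048951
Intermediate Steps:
R(D, t) = -7 (R(D, t) = 8 - 15 = -7)
R(-27, 27)/143 = -7/143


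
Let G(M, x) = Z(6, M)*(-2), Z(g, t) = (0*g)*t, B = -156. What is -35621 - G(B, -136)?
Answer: -35621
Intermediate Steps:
Z(g, t) = 0 (Z(g, t) = 0*t = 0)
G(M, x) = 0 (G(M, x) = 0*(-2) = 0)
-35621 - G(B, -136) = -35621 - 1*0 = -35621 + 0 = -35621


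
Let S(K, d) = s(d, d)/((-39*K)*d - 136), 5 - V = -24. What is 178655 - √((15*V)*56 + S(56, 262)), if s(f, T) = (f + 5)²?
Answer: 178655 - √1994937714448386/286172 ≈ 1.7850e+5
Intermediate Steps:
s(f, T) = (5 + f)²
V = 29 (V = 5 - 1*(-24) = 5 + 24 = 29)
S(K, d) = (5 + d)²/(-136 - 39*K*d) (S(K, d) = (5 + d)²/((-39*K)*d - 136) = (5 + d)²/(-39*K*d - 136) = (5 + d)²/(-136 - 39*K*d))
178655 - √((15*V)*56 + S(56, 262)) = 178655 - √((15*29)*56 - (5 + 262)²/(136 + 39*56*262)) = 178655 - √(435*56 - 1*267²/(136 + 572208)) = 178655 - √(24360 - 1*71289/572344) = 178655 - √(24360 - 1*71289*1/572344) = 178655 - √(24360 - 71289/572344) = 178655 - √(13942228551/572344) = 178655 - √1994937714448386/286172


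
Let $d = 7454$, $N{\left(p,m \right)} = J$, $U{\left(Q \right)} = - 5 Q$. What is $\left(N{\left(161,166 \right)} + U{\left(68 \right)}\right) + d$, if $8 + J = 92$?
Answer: $7198$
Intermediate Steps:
$J = 84$ ($J = -8 + 92 = 84$)
$N{\left(p,m \right)} = 84$
$\left(N{\left(161,166 \right)} + U{\left(68 \right)}\right) + d = \left(84 - 340\right) + 7454 = -256 + 7454 = 7198$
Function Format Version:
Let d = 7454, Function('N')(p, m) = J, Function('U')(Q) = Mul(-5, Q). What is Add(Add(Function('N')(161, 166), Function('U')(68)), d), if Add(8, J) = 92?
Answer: 7198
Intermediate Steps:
J = 84 (J = Add(-8, 92) = 84)
Function('N')(p, m) = 84
Add(Add(Function('N')(161, 166), Function('U')(68)), d) = Add(Add(84, Mul(-5, 68)), 7454) = Add(Add(84, -340), 7454) = Add(-256, 7454) = 7198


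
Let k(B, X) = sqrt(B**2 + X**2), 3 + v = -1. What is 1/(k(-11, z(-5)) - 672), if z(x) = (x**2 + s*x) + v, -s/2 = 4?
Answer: -336/223871 - sqrt(3842)/447742 ≈ -0.0016393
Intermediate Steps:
v = -4 (v = -3 - 1 = -4)
s = -8 (s = -2*4 = -8)
z(x) = -4 + x**2 - 8*x (z(x) = (x**2 - 8*x) - 4 = -4 + x**2 - 8*x)
1/(k(-11, z(-5)) - 672) = 1/(sqrt((-11)**2 + (-4 + (-5)**2 - 8*(-5))**2) - 672) = 1/(sqrt(121 + (-4 + 25 + 40)**2) - 672) = 1/(sqrt(121 + 61**2) - 672) = 1/(sqrt(121 + 3721) - 672) = 1/(sqrt(3842) - 672) = 1/(-672 + sqrt(3842))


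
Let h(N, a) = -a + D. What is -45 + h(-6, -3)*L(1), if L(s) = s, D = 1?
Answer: -41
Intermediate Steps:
h(N, a) = 1 - a (h(N, a) = -a + 1 = 1 - a)
-45 + h(-6, -3)*L(1) = -45 + (1 - 1*(-3))*1 = -45 + (1 + 3)*1 = -45 + 4*1 = -45 + 4 = -41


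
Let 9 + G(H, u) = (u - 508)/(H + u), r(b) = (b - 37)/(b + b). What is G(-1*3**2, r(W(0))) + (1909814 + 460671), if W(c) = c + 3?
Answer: 104302485/44 ≈ 2.3705e+6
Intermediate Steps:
W(c) = 3 + c
r(b) = (-37 + b)/(2*b) (r(b) = (-37 + b)/((2*b)) = (-37 + b)*(1/(2*b)) = (-37 + b)/(2*b))
G(H, u) = -9 + (-508 + u)/(H + u) (G(H, u) = -9 + (u - 508)/(H + u) = -9 + (-508 + u)/(H + u))
G(-1*3**2, r(W(0))) + (1909814 + 460671) = (-508 - (-9)*3**2 - 4*(-37 + (3 + 0))/(3 + 0))/(-1*3**2 + (-37 + (3 + 0))/(2*(3 + 0))) + (1909814 + 460671) = (-508 - (-9)*9 - 4*(-37 + 3)/3)/(-1*9 + (1/2)*(-37 + 3)/3) + 2370485 = (-508 - 9*(-9) - 4*(-34)/3)/(-9 + (1/2)*(1/3)*(-34)) + 2370485 = (-508 + 81 - 8*(-17/3))/(-9 - 17/3) + 2370485 = (-508 + 81 + 136/3)/(-44/3) + 2370485 = -3/44*(-1145/3) + 2370485 = 1145/44 + 2370485 = 104302485/44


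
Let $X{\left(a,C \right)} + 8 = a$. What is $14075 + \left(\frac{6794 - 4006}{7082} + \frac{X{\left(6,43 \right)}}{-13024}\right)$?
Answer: $\frac{324564393669}{23058992} \approx 14075.0$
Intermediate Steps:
$X{\left(a,C \right)} = -8 + a$
$14075 + \left(\frac{6794 - 4006}{7082} + \frac{X{\left(6,43 \right)}}{-13024}\right) = 14075 + \left(\frac{6794 - 4006}{7082} + \frac{-8 + 6}{-13024}\right) = 14075 + \left(2788 \cdot \frac{1}{7082} - - \frac{1}{6512}\right) = 14075 + \left(\frac{1394}{3541} + \frac{1}{6512}\right) = 14075 + \frac{9081269}{23058992} = \frac{324564393669}{23058992}$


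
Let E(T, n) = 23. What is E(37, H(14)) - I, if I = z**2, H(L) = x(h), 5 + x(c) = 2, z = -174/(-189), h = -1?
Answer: 87923/3969 ≈ 22.152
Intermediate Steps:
z = 58/63 (z = -174*(-1/189) = 58/63 ≈ 0.92064)
x(c) = -3 (x(c) = -5 + 2 = -3)
H(L) = -3
I = 3364/3969 (I = (58/63)**2 = 3364/3969 ≈ 0.84757)
E(37, H(14)) - I = 23 - 1*3364/3969 = 23 - 3364/3969 = 87923/3969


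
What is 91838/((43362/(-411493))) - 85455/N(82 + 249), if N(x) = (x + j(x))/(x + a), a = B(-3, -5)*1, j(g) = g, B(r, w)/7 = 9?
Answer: -6619351600612/7176411 ≈ -9.2238e+5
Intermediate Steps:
B(r, w) = 63 (B(r, w) = 7*9 = 63)
a = 63 (a = 63*1 = 63)
N(x) = 2*x/(63 + x) (N(x) = (x + x)/(x + 63) = (2*x)/(63 + x) = 2*x/(63 + x))
91838/((43362/(-411493))) - 85455/N(82 + 249) = 91838/((43362/(-411493))) - 85455*(63 + (82 + 249))/(2*(82 + 249)) = 91838/((43362*(-1/411493))) - 85455/(2*331/(63 + 331)) = 91838/(-43362/411493) - 85455/(2*331/394) = 91838*(-411493/43362) - 85455/(2*331*(1/394)) = -18895347067/21681 - 85455/331/197 = -18895347067/21681 - 85455*197/331 = -18895347067/21681 - 16834635/331 = -6619351600612/7176411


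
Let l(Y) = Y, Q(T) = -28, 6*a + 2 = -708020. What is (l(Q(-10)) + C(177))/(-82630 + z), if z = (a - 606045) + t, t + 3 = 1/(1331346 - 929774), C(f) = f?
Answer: -179502684/971822310737 ≈ -0.00018471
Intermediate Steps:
a = -354011/3 (a = -1/3 + (1/6)*(-708020) = -1/3 - 354010/3 = -354011/3 ≈ -1.1800e+5)
t = -1204715/401572 (t = -3 + 1/(1331346 - 929774) = -3 + 1/401572 = -1204715/401572 ≈ -3.0000)
z = -872276627657/1204716 (z = (-354011/3 - 606045) - 1204715/401572 = -2172146/3 - 1204715/401572 = -872276627657/1204716 ≈ -7.2405e+5)
(l(Q(-10)) + C(177))/(-82630 + z) = (-28 + 177)/(-82630 - 872276627657/1204716) = 149/(-971822310737/1204716) = 149*(-1204716/971822310737) = -179502684/971822310737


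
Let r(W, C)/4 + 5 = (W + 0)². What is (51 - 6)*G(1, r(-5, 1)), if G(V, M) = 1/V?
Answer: 45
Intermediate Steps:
r(W, C) = -20 + 4*W² (r(W, C) = -20 + 4*(W + 0)² = -20 + 4*W²)
(51 - 6)*G(1, r(-5, 1)) = (51 - 6)/1 = 45*1 = 45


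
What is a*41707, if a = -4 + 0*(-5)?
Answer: -166828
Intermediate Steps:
a = -4 (a = -4 + 0 = -4)
a*41707 = -4*41707 = -166828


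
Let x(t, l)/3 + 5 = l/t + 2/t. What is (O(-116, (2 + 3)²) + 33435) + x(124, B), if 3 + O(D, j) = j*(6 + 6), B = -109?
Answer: 4180587/124 ≈ 33714.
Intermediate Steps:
O(D, j) = -3 + 12*j (O(D, j) = -3 + j*(6 + 6) = -3 + j*12 = -3 + 12*j)
x(t, l) = -15 + 6/t + 3*l/t (x(t, l) = -15 + 3*(l/t + 2/t) = -15 + 3*(2/t + l/t) = -15 + (6/t + 3*l/t) = -15 + 6/t + 3*l/t)
(O(-116, (2 + 3)²) + 33435) + x(124, B) = ((-3 + 12*(2 + 3)²) + 33435) + 3*(2 - 109 - 5*124)/124 = ((-3 + 12*5²) + 33435) + 3*(1/124)*(2 - 109 - 620) = ((-3 + 12*25) + 33435) + 3*(1/124)*(-727) = ((-3 + 300) + 33435) - 2181/124 = (297 + 33435) - 2181/124 = 33732 - 2181/124 = 4180587/124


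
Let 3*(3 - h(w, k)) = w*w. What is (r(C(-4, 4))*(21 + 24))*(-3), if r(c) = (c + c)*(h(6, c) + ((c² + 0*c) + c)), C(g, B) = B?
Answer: -11880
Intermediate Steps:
h(w, k) = 3 - w²/3 (h(w, k) = 3 - w*w/3 = 3 - w²/3)
r(c) = 2*c*(-9 + c + c²) (r(c) = (c + c)*((3 - ⅓*6²) + ((c² + 0*c) + c)) = (2*c)*((3 - ⅓*36) + ((c² + 0) + c)) = (2*c)*((3 - 12) + (c² + c)) = (2*c)*(-9 + (c + c²)) = (2*c)*(-9 + c + c²) = 2*c*(-9 + c + c²))
(r(C(-4, 4))*(21 + 24))*(-3) = ((2*4*(-9 + 4 + 4²))*(21 + 24))*(-3) = ((2*4*(-9 + 4 + 16))*45)*(-3) = ((2*4*11)*45)*(-3) = (88*45)*(-3) = 3960*(-3) = -11880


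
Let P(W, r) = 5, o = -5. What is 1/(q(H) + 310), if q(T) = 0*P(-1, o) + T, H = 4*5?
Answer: 1/330 ≈ 0.0030303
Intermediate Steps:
H = 20
q(T) = T (q(T) = 0*5 + T = 0 + T = T)
1/(q(H) + 310) = 1/(20 + 310) = 1/330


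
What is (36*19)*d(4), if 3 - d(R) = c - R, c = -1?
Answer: 5472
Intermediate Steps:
d(R) = 4 + R (d(R) = 3 - (-1 - R) = 3 + (1 + R) = 4 + R)
(36*19)*d(4) = (36*19)*(4 + 4) = 684*8 = 5472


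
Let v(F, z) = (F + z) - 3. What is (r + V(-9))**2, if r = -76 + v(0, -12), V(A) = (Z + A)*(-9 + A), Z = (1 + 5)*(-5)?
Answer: 373321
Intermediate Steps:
Z = -30 (Z = 6*(-5) = -30)
v(F, z) = -3 + F + z
V(A) = (-30 + A)*(-9 + A)
r = -91 (r = -76 + (-3 + 0 - 12) = -76 - 15 = -91)
(r + V(-9))**2 = (-91 + (270 + (-9)**2 - 39*(-9)))**2 = (-91 + (270 + 81 + 351))**2 = (-91 + 702)**2 = 611**2 = 373321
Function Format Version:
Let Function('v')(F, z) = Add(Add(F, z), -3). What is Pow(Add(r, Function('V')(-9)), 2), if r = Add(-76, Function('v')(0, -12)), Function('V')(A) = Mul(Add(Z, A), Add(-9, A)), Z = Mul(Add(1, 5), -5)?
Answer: 373321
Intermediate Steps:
Z = -30 (Z = Mul(6, -5) = -30)
Function('v')(F, z) = Add(-3, F, z)
Function('V')(A) = Mul(Add(-30, A), Add(-9, A))
r = -91 (r = Add(-76, Add(-3, 0, -12)) = Add(-76, -15) = -91)
Pow(Add(r, Function('V')(-9)), 2) = Pow(Add(-91, Add(270, Pow(-9, 2), Mul(-39, -9))), 2) = Pow(Add(-91, Add(270, 81, 351)), 2) = Pow(Add(-91, 702), 2) = Pow(611, 2) = 373321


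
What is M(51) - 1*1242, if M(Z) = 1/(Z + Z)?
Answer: -126683/102 ≈ -1242.0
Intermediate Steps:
M(Z) = 1/(2*Z)
M(51) - 1*1242 = (1/2)/51 - 1*1242 = (1/2)*(1/51) - 1242 = 1/102 - 1242 = -126683/102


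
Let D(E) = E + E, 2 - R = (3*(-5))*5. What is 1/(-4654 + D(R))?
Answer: -1/4500 ≈ -0.00022222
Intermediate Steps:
R = 77 (R = 2 - 3*(-5)*5 = 2 - (-15)*5 = 2 - 1*(-75) = 2 + 75 = 77)
D(E) = 2*E
1/(-4654 + D(R)) = 1/(-4654 + 2*77) = 1/(-4654 + 154) = 1/(-4500) = -1/4500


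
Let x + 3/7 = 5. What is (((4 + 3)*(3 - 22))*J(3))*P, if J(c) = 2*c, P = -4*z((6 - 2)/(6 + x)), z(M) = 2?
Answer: 6384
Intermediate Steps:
x = 32/7 (x = -3/7 + 5 = 32/7 ≈ 4.5714)
P = -8 (P = -4*2 = -8)
(((4 + 3)*(3 - 22))*J(3))*P = (((4 + 3)*(3 - 22))*(2*3))*(-8) = ((7*(-19))*6)*(-8) = -133*6*(-8) = -798*(-8) = 6384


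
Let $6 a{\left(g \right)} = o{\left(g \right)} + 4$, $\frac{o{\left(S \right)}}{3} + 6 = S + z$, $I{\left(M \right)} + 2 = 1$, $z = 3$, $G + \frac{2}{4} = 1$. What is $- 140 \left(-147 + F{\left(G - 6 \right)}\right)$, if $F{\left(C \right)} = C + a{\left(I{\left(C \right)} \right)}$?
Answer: $\frac{64610}{3} \approx 21537.0$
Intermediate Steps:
$G = \frac{1}{2}$ ($G = - \frac{1}{2} + 1 = \frac{1}{2} \approx 0.5$)
$I{\left(M \right)} = -1$ ($I{\left(M \right)} = -2 + 1 = -1$)
$o{\left(S \right)} = -9 + 3 S$ ($o{\left(S \right)} = -18 + 3 \left(S + 3\right) = -18 + 3 \left(3 + S\right) = -18 + \left(9 + 3 S\right) = -9 + 3 S$)
$a{\left(g \right)} = - \frac{5}{6} + \frac{g}{2}$ ($a{\left(g \right)} = \frac{\left(-9 + 3 g\right) + 4}{6} = \frac{-5 + 3 g}{6} = - \frac{5}{6} + \frac{g}{2}$)
$F{\left(C \right)} = - \frac{4}{3} + C$ ($F{\left(C \right)} = C + \left(- \frac{5}{6} + \frac{1}{2} \left(-1\right)\right) = C - \frac{4}{3} = - \frac{4}{3} + C$)
$- 140 \left(-147 + F{\left(G - 6 \right)}\right) = - 140 \left(-147 + \left(- \frac{4}{3} + \left(\frac{1}{2} - 6\right)\right)\right) = - 140 \left(-147 - \frac{41}{6}\right) = \left(-140\right) \left(- \frac{923}{6}\right) = \frac{64610}{3}$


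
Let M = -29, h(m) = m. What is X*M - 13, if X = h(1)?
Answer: -42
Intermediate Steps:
X = 1
X*M - 13 = 1*(-29) - 13 = -29 - 13 = -42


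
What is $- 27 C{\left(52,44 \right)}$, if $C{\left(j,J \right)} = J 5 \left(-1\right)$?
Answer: $5940$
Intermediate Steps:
$C{\left(j,J \right)} = - 5 J$ ($C{\left(j,J \right)} = 5 J \left(-1\right) = - 5 J$)
$- 27 C{\left(52,44 \right)} = - 27 \left(\left(-5\right) 44\right) = \left(-27\right) \left(-220\right) = 5940$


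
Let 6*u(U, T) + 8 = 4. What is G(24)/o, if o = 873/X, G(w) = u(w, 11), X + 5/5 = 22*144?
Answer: -6334/2619 ≈ -2.4185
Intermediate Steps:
u(U, T) = -2/3 (u(U, T) = -4/3 + (1/6)*4 = -4/3 + 2/3 = -2/3)
X = 3167 (X = -1 + 22*144 = -1 + 3168 = 3167)
G(w) = -2/3
o = 873/3167 ≈ 0.27566
G(24)/o = -2/(3*873/3167) = -2/3*3167/873 = -6334/2619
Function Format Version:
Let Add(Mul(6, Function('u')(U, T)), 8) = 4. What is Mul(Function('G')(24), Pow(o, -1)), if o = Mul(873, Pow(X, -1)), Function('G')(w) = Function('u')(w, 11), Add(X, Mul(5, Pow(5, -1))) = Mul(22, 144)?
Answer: Rational(-6334, 2619) ≈ -2.4185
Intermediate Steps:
Function('u')(U, T) = Rational(-2, 3) (Function('u')(U, T) = Add(Rational(-4, 3), Mul(Rational(1, 6), 4)) = Add(Rational(-4, 3), Rational(2, 3)) = Rational(-2, 3))
X = 3167 (X = Add(-1, Mul(22, 144)) = Add(-1, 3168) = 3167)
Function('G')(w) = Rational(-2, 3)
o = Rational(873, 3167) (o = Mul(873, Pow(3167, -1)) = Mul(873, Rational(1, 3167)) = Rational(873, 3167) ≈ 0.27566)
Mul(Function('G')(24), Pow(o, -1)) = Mul(Rational(-2, 3), Pow(Rational(873, 3167), -1)) = Mul(Rational(-2, 3), Rational(3167, 873)) = Rational(-6334, 2619)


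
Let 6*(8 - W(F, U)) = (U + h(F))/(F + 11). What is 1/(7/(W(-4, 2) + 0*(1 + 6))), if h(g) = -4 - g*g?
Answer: 59/49 ≈ 1.2041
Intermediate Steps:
h(g) = -4 - g²
W(F, U) = 8 - (-4 + U - F²)/(6*(11 + F)) (W(F, U) = 8 - (U + (-4 - F²))/(6*(F + 11)) = 8 - (-4 + U - F²)/(6*(11 + F)))
1/(7/(W(-4, 2) + 0*(1 + 6))) = 1/(7/((532 + (-4)² - 1*2 + 48*(-4))/(6*(11 - 4)) + 0*(1 + 6))) = 1/(7/((⅙)*(532 + 16 - 2 - 192)/7 + 0*7)) = 1/(7/((⅙)*(⅐)*354 + 0)) = 1/(7/(59/7 + 0)) = 1/(7/(59/7)) = 1/((7/59)*7) = 1/(49/59) = 59/49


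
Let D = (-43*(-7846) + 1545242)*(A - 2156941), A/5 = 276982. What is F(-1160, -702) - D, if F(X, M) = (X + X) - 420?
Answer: 1453440998480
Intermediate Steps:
A = 1384910 (A = 5*276982 = 1384910)
D = -1453441001220 (D = (-43*(-7846) + 1545242)*(1384910 - 2156941) = (337378 + 1545242)*(-772031) = 1882620*(-772031) = -1453441001220)
F(X, M) = -420 + 2*X (F(X, M) = 2*X - 420 = -420 + 2*X)
F(-1160, -702) - D = (-420 + 2*(-1160)) - 1*(-1453441001220) = (-420 - 2320) + 1453441001220 = -2740 + 1453441001220 = 1453440998480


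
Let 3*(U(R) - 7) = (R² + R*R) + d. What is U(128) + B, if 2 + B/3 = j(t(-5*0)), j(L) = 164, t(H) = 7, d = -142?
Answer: 34105/3 ≈ 11368.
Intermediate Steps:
B = 486 (B = -6 + 3*164 = -6 + 492 = 486)
U(R) = -121/3 + 2*R²/3 (U(R) = 7 + ((R² + R*R) - 142)/3 = 7 + ((R² + R²) - 142)/3 = 7 + (2*R² - 142)/3 = 7 + (-142 + 2*R²)/3 = 7 + (-142/3 + 2*R²/3) = -121/3 + 2*R²/3)
U(128) + B = (-121/3 + (⅔)*128²) + 486 = (-121/3 + (⅔)*16384) + 486 = (-121/3 + 32768/3) + 486 = 32647/3 + 486 = 34105/3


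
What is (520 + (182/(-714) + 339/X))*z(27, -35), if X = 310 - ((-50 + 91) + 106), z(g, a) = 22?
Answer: 95434460/8313 ≈ 11480.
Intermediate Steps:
X = 163 (X = 310 - (41 + 106) = 310 - 1*147 = 310 - 147 = 163)
(520 + (182/(-714) + 339/X))*z(27, -35) = (520 + (182/(-714) + 339/163))*22 = (520 + (182*(-1/714) + 339*(1/163)))*22 = (520 + (-13/51 + 339/163))*22 = (520 + 15170/8313)*22 = (4337930/8313)*22 = 95434460/8313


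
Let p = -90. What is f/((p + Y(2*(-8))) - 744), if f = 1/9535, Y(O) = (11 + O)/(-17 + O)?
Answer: -33/262374595 ≈ -1.2577e-7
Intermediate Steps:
Y(O) = (11 + O)/(-17 + O)
f = 1/9535 ≈ 0.00010488
f/((p + Y(2*(-8))) - 744) = 1/(9535*((-90 + (11 + 2*(-8))/(-17 + 2*(-8))) - 744)) = 1/(9535*((-90 + (11 - 16)/(-17 - 16)) - 744)) = 1/(9535*((-90 - 5/(-33)) - 744)) = 1/(9535*((-90 - 1/33*(-5)) - 744)) = 1/(9535*((-90 + 5/33) - 744)) = 1/(9535*(-2965/33 - 744)) = 1/(9535*(-27517/33)) = (1/9535)*(-33/27517) = -33/262374595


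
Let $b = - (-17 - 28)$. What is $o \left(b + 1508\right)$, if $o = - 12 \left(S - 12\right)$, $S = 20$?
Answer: $-149088$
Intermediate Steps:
$o = -96$ ($o = - 12 \left(20 - 12\right) = \left(-12\right) 8 = -96$)
$b = 45$ ($b = - (-17 - 28) = \left(-1\right) \left(-45\right) = 45$)
$o \left(b + 1508\right) = - 96 \left(45 + 1508\right) = \left(-96\right) 1553 = -149088$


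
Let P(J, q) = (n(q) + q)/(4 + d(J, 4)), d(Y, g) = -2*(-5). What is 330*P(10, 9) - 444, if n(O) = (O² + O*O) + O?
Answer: 26592/7 ≈ 3798.9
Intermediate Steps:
d(Y, g) = 10
n(O) = O + 2*O² (n(O) = (O² + O²) + O = 2*O² + O = O + 2*O²)
P(J, q) = q/14 + q*(1 + 2*q)/14 (P(J, q) = (q*(1 + 2*q) + q)/(4 + 10) = (q + q*(1 + 2*q))/14 = (q + q*(1 + 2*q))*(1/14) = q/14 + q*(1 + 2*q)/14)
330*P(10, 9) - 444 = 330*((⅐)*9*(1 + 9)) - 444 = 330*((⅐)*9*10) - 444 = 330*(90/7) - 444 = 29700/7 - 444 = 26592/7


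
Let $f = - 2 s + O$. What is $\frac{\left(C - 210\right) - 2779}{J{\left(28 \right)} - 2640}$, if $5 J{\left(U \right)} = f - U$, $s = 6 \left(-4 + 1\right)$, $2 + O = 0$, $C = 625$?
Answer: $\frac{1970}{2199} \approx 0.89586$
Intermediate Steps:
$O = -2$ ($O = -2 + 0 = -2$)
$s = -18$ ($s = 6 \left(-3\right) = -18$)
$f = 34$ ($f = \left(-2\right) \left(-18\right) - 2 = 36 - 2 = 34$)
$J{\left(U \right)} = \frac{34}{5} - \frac{U}{5}$ ($J{\left(U \right)} = \frac{34 - U}{5} = \frac{34}{5} - \frac{U}{5}$)
$\frac{\left(C - 210\right) - 2779}{J{\left(28 \right)} - 2640} = \frac{\left(625 - 210\right) - 2779}{\left(\frac{34}{5} - \frac{28}{5}\right) - 2640} = \frac{415 - 2779}{\left(\frac{34}{5} - \frac{28}{5}\right) - 2640} = - \frac{2364}{\frac{6}{5} - 2640} = - \frac{2364}{- \frac{13194}{5}} = \left(-2364\right) \left(- \frac{5}{13194}\right) = \frac{1970}{2199}$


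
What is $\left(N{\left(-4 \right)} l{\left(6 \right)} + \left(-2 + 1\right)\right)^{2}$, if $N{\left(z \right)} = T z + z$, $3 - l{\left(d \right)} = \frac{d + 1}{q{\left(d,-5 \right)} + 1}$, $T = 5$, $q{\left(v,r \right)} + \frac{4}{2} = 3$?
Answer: $121$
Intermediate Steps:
$q{\left(v,r \right)} = 1$ ($q{\left(v,r \right)} = -2 + 3 = 1$)
$l{\left(d \right)} = \frac{5}{2} - \frac{d}{2}$ ($l{\left(d \right)} = 3 - \frac{d + 1}{1 + 1} = 3 - \frac{1 + d}{2} = 3 - \left(1 + d\right) \frac{1}{2} = 3 - \left(\frac{1}{2} + \frac{d}{2}\right) = \frac{5}{2} - \frac{d}{2}$)
$N{\left(z \right)} = 6 z$ ($N{\left(z \right)} = 5 z + z = 6 z$)
$\left(N{\left(-4 \right)} l{\left(6 \right)} + \left(-2 + 1\right)\right)^{2} = \left(6 \left(-4\right) \left(\frac{5}{2} - 3\right) + \left(-2 + 1\right)\right)^{2} = \left(- 24 \left(\frac{5}{2} - 3\right) - 1\right)^{2} = \left(\left(-24\right) \left(- \frac{1}{2}\right) - 1\right)^{2} = \left(12 - 1\right)^{2} = 11^{2} = 121$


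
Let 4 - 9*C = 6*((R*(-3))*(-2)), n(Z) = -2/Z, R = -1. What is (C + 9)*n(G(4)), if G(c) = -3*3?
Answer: 242/81 ≈ 2.9877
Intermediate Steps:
G(c) = -9
C = 40/9 (C = 4/9 - 2*-1*(-3)*(-2)/3 = 4/9 - 2*3*(-2)/3 = 4/9 - 2*(-6)/3 = 4/9 - 1/9*(-36) = 4/9 + 4 = 40/9 ≈ 4.4444)
(C + 9)*n(G(4)) = (40/9 + 9)*(-2/(-9)) = 121*(-2*(-1/9))/9 = (121/9)*(2/9) = 242/81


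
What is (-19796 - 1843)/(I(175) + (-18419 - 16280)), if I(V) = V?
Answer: 7213/11508 ≈ 0.62678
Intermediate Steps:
(-19796 - 1843)/(I(175) + (-18419 - 16280)) = (-19796 - 1843)/(175 + (-18419 - 16280)) = -21639/(175 - 34699) = -21639/(-34524) = -21639*(-1/34524) = 7213/11508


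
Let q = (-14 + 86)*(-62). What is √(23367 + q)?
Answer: √18903 ≈ 137.49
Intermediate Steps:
q = -4464 (q = 72*(-62) = -4464)
√(23367 + q) = √(23367 - 4464) = √18903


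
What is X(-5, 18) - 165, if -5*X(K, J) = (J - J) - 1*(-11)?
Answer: -836/5 ≈ -167.20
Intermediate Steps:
X(K, J) = -11/5 (X(K, J) = -((J - J) - 1*(-11))/5 = -(0 + 11)/5 = -⅕*11 = -11/5)
X(-5, 18) - 165 = -11/5 - 165 = -836/5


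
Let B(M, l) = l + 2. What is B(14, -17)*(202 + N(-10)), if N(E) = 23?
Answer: -3375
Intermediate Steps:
B(M, l) = 2 + l
B(14, -17)*(202 + N(-10)) = (2 - 17)*(202 + 23) = -15*225 = -3375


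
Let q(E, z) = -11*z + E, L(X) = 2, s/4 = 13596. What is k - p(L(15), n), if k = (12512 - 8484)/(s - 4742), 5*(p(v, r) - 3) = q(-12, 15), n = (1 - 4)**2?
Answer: 4031072/124105 ≈ 32.481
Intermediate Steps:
s = 54384 (s = 4*13596 = 54384)
n = 9 (n = (-3)**2 = 9)
q(E, z) = E - 11*z
p(v, r) = -162/5 (p(v, r) = 3 + (-12 - 11*15)/5 = 3 + (-12 - 165)/5 = 3 + (1/5)*(-177) = 3 - 177/5 = -162/5)
k = 2014/24821 (k = (12512 - 8484)/(54384 - 4742) = 4028/49642 = 4028*(1/49642) = 2014/24821 ≈ 0.081141)
k - p(L(15), n) = 2014/24821 - 1*(-162/5) = 2014/24821 + 162/5 = 4031072/124105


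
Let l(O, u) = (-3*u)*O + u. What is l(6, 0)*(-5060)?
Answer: 0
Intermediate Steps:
l(O, u) = u - 3*O*u (l(O, u) = -3*O*u + u = u - 3*O*u)
l(6, 0)*(-5060) = (0*(1 - 3*6))*(-5060) = (0*(1 - 18))*(-5060) = (0*(-17))*(-5060) = 0*(-5060) = 0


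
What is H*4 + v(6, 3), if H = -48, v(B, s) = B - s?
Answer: -189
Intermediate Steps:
H*4 + v(6, 3) = -48*4 + (6 - 1*3) = -192 + (6 - 3) = -192 + 3 = -189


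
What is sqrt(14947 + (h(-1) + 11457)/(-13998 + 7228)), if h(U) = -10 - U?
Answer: sqrt(171246713335)/3385 ≈ 122.25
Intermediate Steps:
sqrt(14947 + (h(-1) + 11457)/(-13998 + 7228)) = sqrt(14947 + ((-10 - 1*(-1)) + 11457)/(-13998 + 7228)) = sqrt(14947 + ((-10 + 1) + 11457)/(-6770)) = sqrt(14947 + (-9 + 11457)*(-1/6770)) = sqrt(14947 + 11448*(-1/6770)) = sqrt(14947 - 5724/3385) = sqrt(50589871/3385) = sqrt(171246713335)/3385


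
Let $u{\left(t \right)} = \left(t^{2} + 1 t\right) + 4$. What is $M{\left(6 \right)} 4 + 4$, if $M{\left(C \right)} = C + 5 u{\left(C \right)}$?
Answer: $948$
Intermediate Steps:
$u{\left(t \right)} = 4 + t + t^{2}$ ($u{\left(t \right)} = \left(t^{2} + t\right) + 4 = \left(t + t^{2}\right) + 4 = 4 + t + t^{2}$)
$M{\left(C \right)} = 20 + 5 C^{2} + 6 C$ ($M{\left(C \right)} = C + 5 \left(4 + C + C^{2}\right) = C + \left(20 + 5 C + 5 C^{2}\right) = 20 + 5 C^{2} + 6 C$)
$M{\left(6 \right)} 4 + 4 = \left(20 + 5 \cdot 6^{2} + 6 \cdot 6\right) 4 + 4 = \left(20 + 5 \cdot 36 + 36\right) 4 + 4 = \left(20 + 180 + 36\right) 4 + 4 = 236 \cdot 4 + 4 = 944 + 4 = 948$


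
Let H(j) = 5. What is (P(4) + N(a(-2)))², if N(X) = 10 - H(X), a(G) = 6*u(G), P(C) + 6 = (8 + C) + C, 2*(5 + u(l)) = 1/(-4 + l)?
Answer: 225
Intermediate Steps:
u(l) = -5 + 1/(2*(-4 + l))
P(C) = 2 + 2*C (P(C) = -6 + ((8 + C) + C) = -6 + (8 + 2*C) = 2 + 2*C)
a(G) = 3*(41 - 10*G)/(-4 + G) (a(G) = 6*((41 - 10*G)/(2*(-4 + G))) = 3*(41 - 10*G)/(-4 + G))
N(X) = 5 (N(X) = 10 - 1*5 = 10 - 5 = 5)
(P(4) + N(a(-2)))² = ((2 + 2*4) + 5)² = ((2 + 8) + 5)² = (10 + 5)² = 15² = 225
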